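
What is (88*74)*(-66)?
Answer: -429792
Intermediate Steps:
(88*74)*(-66) = 6512*(-66) = -429792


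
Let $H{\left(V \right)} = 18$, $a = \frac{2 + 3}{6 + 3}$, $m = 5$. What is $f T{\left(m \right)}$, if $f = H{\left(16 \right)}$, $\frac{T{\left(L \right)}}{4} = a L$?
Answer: $200$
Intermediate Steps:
$a = \frac{5}{9} \approx 0.55556$
$T{\left(L \right)} = \frac{20 L}{9}$ ($T{\left(L \right)} = 4 \frac{5 L}{9} = \frac{20 L}{9}$)
$f = 18$
$f T{\left(m \right)} = 18 \cdot \frac{20}{9} \cdot 5 = 18 \cdot \frac{100}{9} = 200$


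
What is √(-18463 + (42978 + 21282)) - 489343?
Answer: -489343 + √45797 ≈ -4.8913e+5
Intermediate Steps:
√(-18463 + (42978 + 21282)) - 489343 = √(-18463 + 64260) - 489343 = √45797 - 489343 = -489343 + √45797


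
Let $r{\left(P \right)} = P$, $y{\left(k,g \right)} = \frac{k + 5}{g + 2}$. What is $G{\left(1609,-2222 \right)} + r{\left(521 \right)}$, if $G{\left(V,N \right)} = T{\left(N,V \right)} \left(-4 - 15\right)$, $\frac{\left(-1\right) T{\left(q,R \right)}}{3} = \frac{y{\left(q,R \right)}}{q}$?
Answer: $\frac{207235539}{397738} \approx 521.04$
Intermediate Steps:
$y{\left(k,g \right)} = \frac{5 + k}{2 + g}$
$T{\left(q,R \right)} = - \frac{3 \left(5 + q\right)}{q \left(2 + R\right)}$ ($T{\left(q,R \right)} = - 3 \frac{\frac{1}{2 + R} \left(5 + q\right)}{q} = - 3 \frac{5 + q}{q \left(2 + R\right)} = - \frac{3 \left(5 + q\right)}{q \left(2 + R\right)}$)
$G{\left(V,N \right)} = - \frac{57 \left(-5 - N\right)}{N \left(2 + V\right)}$ ($G{\left(V,N \right)} = \frac{3 \left(-5 - N\right)}{N \left(2 + V\right)} \left(-4 - 15\right) = \frac{3 \left(-5 - N\right)}{N \left(2 + V\right)} \left(-19\right) = - \frac{57 \left(-5 - N\right)}{N \left(2 + V\right)}$)
$G{\left(1609,-2222 \right)} + r{\left(521 \right)} = \frac{57 \left(5 - 2222\right)}{\left(-2222\right) \left(2 + 1609\right)} + 521 = 57 \left(- \frac{1}{2222}\right) \frac{1}{1611} \left(-2217\right) + 521 = \frac{14041}{397738} + 521 = \frac{207235539}{397738}$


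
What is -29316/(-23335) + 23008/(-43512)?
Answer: 92338264/126919065 ≈ 0.72754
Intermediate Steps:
-29316/(-23335) + 23008/(-43512) = -29316*(-1/23335) + 23008*(-1/43512) = 29316/23335 - 2876/5439 = 92338264/126919065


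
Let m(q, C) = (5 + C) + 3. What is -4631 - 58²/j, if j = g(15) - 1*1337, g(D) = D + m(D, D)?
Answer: -6012305/1299 ≈ -4628.4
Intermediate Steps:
m(q, C) = 8 + C
g(D) = 8 + 2*D (g(D) = D + (8 + D) = 8 + 2*D)
j = -1299 (j = (8 + 2*15) - 1*1337 = (8 + 30) - 1337 = 38 - 1337 = -1299)
-4631 - 58²/j = -4631 - 58²/(-1299) = -4631 - 3364*(-1)/1299 = -4631 - 1*(-3364/1299) = -4631 + 3364/1299 = -6012305/1299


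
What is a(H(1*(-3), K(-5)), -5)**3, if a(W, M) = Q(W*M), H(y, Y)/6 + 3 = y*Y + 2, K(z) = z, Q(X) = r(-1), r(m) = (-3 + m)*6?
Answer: -13824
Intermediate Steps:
r(m) = -18 + 6*m
Q(X) = -24 (Q(X) = -18 + 6*(-1) = -18 - 6 = -24)
H(y, Y) = -6 + 6*Y*y (H(y, Y) = -18 + 6*(y*Y + 2) = -18 + 6*(Y*y + 2) = -18 + 6*(2 + Y*y) = -18 + (12 + 6*Y*y) = -6 + 6*Y*y)
a(W, M) = -24
a(H(1*(-3), K(-5)), -5)**3 = (-24)**3 = -13824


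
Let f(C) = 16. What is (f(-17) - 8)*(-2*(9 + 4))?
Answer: -208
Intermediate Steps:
(f(-17) - 8)*(-2*(9 + 4)) = (16 - 8)*(-2*(9 + 4)) = 8*(-2*13) = 8*(-26) = -208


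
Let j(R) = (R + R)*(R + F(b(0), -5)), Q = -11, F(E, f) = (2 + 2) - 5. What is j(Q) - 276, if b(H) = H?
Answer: -12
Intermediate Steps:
F(E, f) = -1 (F(E, f) = 4 - 5 = -1)
j(R) = 2*R*(-1 + R) (j(R) = (R + R)*(R - 1) = (2*R)*(-1 + R) = 2*R*(-1 + R))
j(Q) - 276 = 2*(-11)*(-1 - 11) - 276 = 2*(-11)*(-12) - 276 = 264 - 276 = -12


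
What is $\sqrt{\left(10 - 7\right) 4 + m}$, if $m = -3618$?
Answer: $i \sqrt{3606} \approx 60.05 i$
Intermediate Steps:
$\sqrt{\left(10 - 7\right) 4 + m} = \sqrt{\left(10 - 7\right) 4 - 3618} = \sqrt{3 \cdot 4 - 3618} = \sqrt{12 - 3618} = \sqrt{-3606} = i \sqrt{3606}$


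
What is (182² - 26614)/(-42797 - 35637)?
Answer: -3255/39217 ≈ -0.083000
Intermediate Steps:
(182² - 26614)/(-42797 - 35637) = (33124 - 26614)/(-78434) = 6510*(-1/78434) = -3255/39217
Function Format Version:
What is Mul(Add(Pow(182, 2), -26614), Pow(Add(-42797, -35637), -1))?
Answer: Rational(-3255, 39217) ≈ -0.083000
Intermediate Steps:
Mul(Add(Pow(182, 2), -26614), Pow(Add(-42797, -35637), -1)) = Mul(Add(33124, -26614), Pow(-78434, -1)) = Mul(6510, Rational(-1, 78434)) = Rational(-3255, 39217)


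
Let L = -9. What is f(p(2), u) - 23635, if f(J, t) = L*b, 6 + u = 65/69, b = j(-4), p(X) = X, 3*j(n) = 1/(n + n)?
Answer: -189077/8 ≈ -23635.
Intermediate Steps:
j(n) = 1/(6*n) (j(n) = 1/(3*(n + n)) = 1/(3*((2*n))) = (1/(2*n))/3 = 1/(6*n))
b = -1/24 (b = (1/6)/(-4) = (1/6)*(-1/4) = -1/24 ≈ -0.041667)
u = -349/69 (u = -6 + 65/69 = -349/69 ≈ -5.0580)
f(J, t) = 3/8 (f(J, t) = -9*(-1/24) = 3/8)
f(p(2), u) - 23635 = 3/8 - 23635 = -189077/8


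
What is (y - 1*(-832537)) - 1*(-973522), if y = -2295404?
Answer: -489345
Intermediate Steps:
(y - 1*(-832537)) - 1*(-973522) = (-2295404 - 1*(-832537)) - 1*(-973522) = (-2295404 + 832537) + 973522 = -1462867 + 973522 = -489345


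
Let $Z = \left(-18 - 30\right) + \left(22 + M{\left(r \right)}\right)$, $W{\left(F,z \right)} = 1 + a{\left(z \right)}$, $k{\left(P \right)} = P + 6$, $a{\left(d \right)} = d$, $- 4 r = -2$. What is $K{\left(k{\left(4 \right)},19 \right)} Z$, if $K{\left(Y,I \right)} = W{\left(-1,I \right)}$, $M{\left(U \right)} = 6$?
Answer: $-400$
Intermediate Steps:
$r = \frac{1}{2}$ ($r = \left(- \frac{1}{4}\right) \left(-2\right) = \frac{1}{2} \approx 0.5$)
$k{\left(P \right)} = 6 + P$
$W{\left(F,z \right)} = 1 + z$
$Z = -20$ ($Z = \left(-18 - 30\right) + \left(22 + 6\right) = -48 + 28 = -20$)
$K{\left(Y,I \right)} = 1 + I$
$K{\left(k{\left(4 \right)},19 \right)} Z = \left(1 + 19\right) \left(-20\right) = 20 \left(-20\right) = -400$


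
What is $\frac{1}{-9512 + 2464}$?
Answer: $- \frac{1}{7048} \approx -0.00014188$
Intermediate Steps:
$\frac{1}{-9512 + 2464} = \frac{1}{-7048} = - \frac{1}{7048}$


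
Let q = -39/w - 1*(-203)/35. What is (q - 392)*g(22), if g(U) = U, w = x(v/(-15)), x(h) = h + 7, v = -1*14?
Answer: -5119708/595 ≈ -8604.5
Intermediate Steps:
v = -14
x(h) = 7 + h
w = 119/15 (w = 7 - 14/(-15) = 7 - 14*(-1/15) = 7 + 14/15 = 119/15 ≈ 7.9333)
q = 526/595 (q = -39/119/15 - 1*(-203)/35 = -39*15/119 + 203*(1/35) = -585/119 + 29/5 = 526/595 ≈ 0.88403)
(q - 392)*g(22) = (526/595 - 392)*22 = -232714/595*22 = -5119708/595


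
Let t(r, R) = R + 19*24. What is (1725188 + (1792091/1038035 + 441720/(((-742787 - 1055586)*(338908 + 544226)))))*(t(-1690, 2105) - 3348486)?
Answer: -258526831498681552148810985/44787060393677 ≈ -5.7724e+12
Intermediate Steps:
t(r, R) = 456 + R (t(r, R) = R + 456 = 456 + R)
(1725188 + (1792091/1038035 + 441720/(((-742787 - 1055586)*(338908 + 544226)))))*(t(-1690, 2105) - 3348486) = (1725188 + (1792091/1038035 + 441720/(((-742787 - 1055586)*(338908 + 544226)))))*((456 + 2105) - 3348486) = (1725188 + (1792091*(1/1038035) + 441720/((-1798373*883134))))*(2561 - 3348486) = (1725188 + (1792091/1038035 + 441720/(-1588204340982)))*(-3345925) = (1725188 + (1792091/1038035 + 441720*(-1/1588204340982)))*(-3345925) = (1725188 + (1792091/1038035 - 60/215730011))*(-3345925) = (1725188 + 386607748860901/223935301968385)*(-3345925) = (386330882339983042281/223935301968385)*(-3345925) = -258526831498681552148810985/44787060393677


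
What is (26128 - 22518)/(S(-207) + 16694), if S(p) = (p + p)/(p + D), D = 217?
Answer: 18050/83263 ≈ 0.21678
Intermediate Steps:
S(p) = 2*p/(217 + p) (S(p) = (p + p)/(p + 217) = (2*p)/(217 + p) = 2*p/(217 + p))
(26128 - 22518)/(S(-207) + 16694) = (26128 - 22518)/(2*(-207)/(217 - 207) + 16694) = 3610/(2*(-207)/10 + 16694) = 3610/(2*(-207)*(1/10) + 16694) = 3610/(-207/5 + 16694) = 3610/(83263/5) = 3610*(5/83263) = 18050/83263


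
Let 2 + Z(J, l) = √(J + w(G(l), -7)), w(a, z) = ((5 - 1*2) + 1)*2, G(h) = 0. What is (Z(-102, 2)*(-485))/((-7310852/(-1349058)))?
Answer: 327146565/1827713 - 327146565*I*√94/3655426 ≈ 178.99 - 867.7*I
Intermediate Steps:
w(a, z) = 8 (w(a, z) = ((5 - 2) + 1)*2 = (3 + 1)*2 = 4*2 = 8)
Z(J, l) = -2 + √(8 + J) (Z(J, l) = -2 + √(J + 8) = -2 + √(8 + J))
(Z(-102, 2)*(-485))/((-7310852/(-1349058))) = ((-2 + √(8 - 102))*(-485))/((-7310852/(-1349058))) = ((-2 + √(-94))*(-485))/((-7310852*(-1/1349058))) = ((-2 + I*√94)*(-485))/(3655426/674529) = (970 - 485*I*√94)*(674529/3655426) = 327146565/1827713 - 327146565*I*√94/3655426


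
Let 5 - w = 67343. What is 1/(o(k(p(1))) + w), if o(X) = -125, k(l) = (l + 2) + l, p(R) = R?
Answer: -1/67463 ≈ -1.4823e-5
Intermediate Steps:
k(l) = 2 + 2*l (k(l) = (2 + l) + l = 2 + 2*l)
w = -67338 (w = 5 - 1*67343 = 5 - 67343 = -67338)
1/(o(k(p(1))) + w) = 1/(-125 - 67338) = 1/(-67463) = -1/67463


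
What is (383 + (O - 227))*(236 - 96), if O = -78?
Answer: 10920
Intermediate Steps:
(383 + (O - 227))*(236 - 96) = (383 + (-78 - 227))*(236 - 96) = (383 - 305)*140 = 78*140 = 10920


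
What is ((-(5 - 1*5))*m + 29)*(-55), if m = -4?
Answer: -1595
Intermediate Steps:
((-(5 - 1*5))*m + 29)*(-55) = (-(5 - 1*5)*(-4) + 29)*(-55) = (-(5 - 5)*(-4) + 29)*(-55) = (-1*0*(-4) + 29)*(-55) = (0*(-4) + 29)*(-55) = (0 + 29)*(-55) = 29*(-55) = -1595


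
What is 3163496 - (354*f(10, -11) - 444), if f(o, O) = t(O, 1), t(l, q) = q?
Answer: 3163586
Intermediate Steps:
f(o, O) = 1
3163496 - (354*f(10, -11) - 444) = 3163496 - (354*1 - 444) = 3163496 - (354 - 444) = 3163496 - 1*(-90) = 3163496 + 90 = 3163586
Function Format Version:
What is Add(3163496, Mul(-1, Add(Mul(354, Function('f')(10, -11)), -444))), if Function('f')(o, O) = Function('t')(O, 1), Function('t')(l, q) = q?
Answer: 3163586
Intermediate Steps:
Function('f')(o, O) = 1
Add(3163496, Mul(-1, Add(Mul(354, Function('f')(10, -11)), -444))) = Add(3163496, Mul(-1, Add(Mul(354, 1), -444))) = Add(3163496, Mul(-1, Add(354, -444))) = Add(3163496, Mul(-1, -90)) = Add(3163496, 90) = 3163586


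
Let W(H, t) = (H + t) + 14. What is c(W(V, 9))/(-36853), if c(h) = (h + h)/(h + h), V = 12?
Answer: -1/36853 ≈ -2.7135e-5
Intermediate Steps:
W(H, t) = 14 + H + t
c(h) = 1 (c(h) = (2*h)/((2*h)) = (2*h)*(1/(2*h)) = 1)
c(W(V, 9))/(-36853) = 1/(-36853) = 1*(-1/36853) = -1/36853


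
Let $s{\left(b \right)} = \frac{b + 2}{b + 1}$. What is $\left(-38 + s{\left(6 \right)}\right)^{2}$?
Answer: $\frac{66564}{49} \approx 1358.4$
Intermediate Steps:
$s{\left(b \right)} = \frac{2 + b}{1 + b}$
$\left(-38 + s{\left(6 \right)}\right)^{2} = \left(-38 + \frac{2 + 6}{1 + 6}\right)^{2} = \left(-38 + \frac{1}{7} \cdot 8\right)^{2} = \left(-38 + \frac{8}{7}\right)^{2} = \left(- \frac{258}{7}\right)^{2} = \frac{66564}{49}$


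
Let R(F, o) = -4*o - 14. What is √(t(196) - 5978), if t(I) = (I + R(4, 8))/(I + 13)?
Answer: 2*I*√65273417/209 ≈ 77.313*I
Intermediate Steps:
R(F, o) = -14 - 4*o
t(I) = (-46 + I)/(13 + I) (t(I) = (I + (-14 - 4*8))/(I + 13) = (I + (-14 - 32))/(13 + I) = (I - 46)/(13 + I) = (-46 + I)/(13 + I))
√(t(196) - 5978) = √((-46 + 196)/(13 + 196) - 5978) = √(150/209 - 5978) = √(-1249252/209) = 2*I*√65273417/209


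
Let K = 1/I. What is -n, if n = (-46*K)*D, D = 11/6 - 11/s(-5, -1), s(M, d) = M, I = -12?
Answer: -2783/180 ≈ -15.461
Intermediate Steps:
K = -1/12 (K = 1/(-12) = -1/12 ≈ -0.083333)
D = 121/30 (D = 11/6 - 11/(-5) = 11*(1/6) - 11*(-1/5) = 11/6 + 11/5 = 121/30 ≈ 4.0333)
n = 2783/180 (n = -46*(-1/12)*(121/30) = (23/6)*(121/30) = 2783/180 ≈ 15.461)
-n = -1*2783/180 = -2783/180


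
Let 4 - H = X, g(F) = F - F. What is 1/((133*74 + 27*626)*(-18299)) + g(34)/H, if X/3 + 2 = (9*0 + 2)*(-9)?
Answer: -1/489388456 ≈ -2.0434e-9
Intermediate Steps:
g(F) = 0
X = -60 (X = -6 + 3*((9*0 + 2)*(-9)) = -6 + 3*((0 + 2)*(-9)) = -6 + 3*(2*(-9)) = -6 + 3*(-18) = -6 - 54 = -60)
H = 64 (H = 4 - 1*(-60) = 4 + 60 = 64)
1/((133*74 + 27*626)*(-18299)) + g(34)/H = 1/((133*74 + 27*626)*(-18299)) + 0/64 = -1/18299/(9842 + 16902) + 0*(1/64) = -1/18299/26744 + 0 = (1/26744)*(-1/18299) + 0 = -1/489388456 + 0 = -1/489388456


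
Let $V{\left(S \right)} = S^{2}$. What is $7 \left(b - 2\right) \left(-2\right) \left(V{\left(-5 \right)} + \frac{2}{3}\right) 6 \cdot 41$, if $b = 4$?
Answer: $-176792$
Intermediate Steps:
$7 \left(b - 2\right) \left(-2\right) \left(V{\left(-5 \right)} + \frac{2}{3}\right) 6 \cdot 41 = 7 \left(4 - 2\right) \left(-2\right) \left(\left(-5\right)^{2} + \frac{2}{3}\right) 6 \cdot 41 = 7 \left(4 - 2\right) \left(-2\right) \left(25 + 2 \cdot \frac{1}{3}\right) 6 \cdot 41 = 7 \cdot 2 \left(-2\right) \left(25 + \frac{2}{3}\right) 6 \cdot 41 = 7 \left(- 4 \cdot \frac{77}{3} \cdot 6\right) 41 = 7 \left(\left(-4\right) 154\right) 41 = 7 \left(-616\right) 41 = \left(-4312\right) 41 = -176792$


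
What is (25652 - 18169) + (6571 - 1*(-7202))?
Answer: 21256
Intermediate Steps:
(25652 - 18169) + (6571 - 1*(-7202)) = 7483 + (6571 + 7202) = 7483 + 13773 = 21256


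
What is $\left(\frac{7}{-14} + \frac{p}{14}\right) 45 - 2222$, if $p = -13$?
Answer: $- \frac{16004}{7} \approx -2286.3$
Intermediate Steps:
$\left(\frac{7}{-14} + \frac{p}{14}\right) 45 - 2222 = \left(\frac{7}{-14} - \frac{13}{14}\right) 45 - 2222 = \left(7 \left(- \frac{1}{14}\right) - \frac{13}{14}\right) 45 - 2222 = \left(- \frac{1}{2} - \frac{13}{14}\right) 45 - 2222 = \left(- \frac{10}{7}\right) 45 - 2222 = - \frac{450}{7} - 2222 = - \frac{16004}{7}$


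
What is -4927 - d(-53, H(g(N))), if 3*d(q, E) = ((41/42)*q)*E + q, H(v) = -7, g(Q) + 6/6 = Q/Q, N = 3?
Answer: -90541/18 ≈ -5030.1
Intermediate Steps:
g(Q) = 0 (g(Q) = -1 + Q/Q = -1 + 1 = 0)
d(q, E) = q/3 + 41*E*q/126 (d(q, E) = (((41/42)*q)*E + q)/3 = (((41*(1/42))*q)*E + q)/3 = ((41*q/42)*E + q)/3 = (41*E*q/42 + q)/3 = (q + 41*E*q/42)/3 = q/3 + 41*E*q/126)
-4927 - d(-53, H(g(N))) = -4927 - (-53)*(42 + 41*(-7))/126 = -4927 - (-53)*(42 - 287)/126 = -4927 - (-53)*(-245)/126 = -4927 - 1*1855/18 = -4927 - 1855/18 = -90541/18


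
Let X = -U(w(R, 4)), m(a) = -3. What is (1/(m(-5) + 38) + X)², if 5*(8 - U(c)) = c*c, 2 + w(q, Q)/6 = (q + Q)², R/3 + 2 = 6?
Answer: 264314532609009/1225 ≈ 2.1577e+11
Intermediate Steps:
R = 12 (R = -6 + 3*6 = -6 + 18 = 12)
w(q, Q) = -12 + 6*(Q + q)² (w(q, Q) = -12 + 6*(q + Q)² = -12 + 6*(Q + q)²)
U(c) = 8 - c²/5 (U(c) = 8 - c*c/5 = 8 - c²/5)
X = 2322536/5 (X = -(8 - (-12 + 6*(4 + 12)²)²/5) = -(8 - (-12 + 6*16²)²/5) = -(8 - (-12 + 6*256)²/5) = -(8 - (-12 + 1536)²/5) = -(8 - ⅕*1524²) = -(8 - ⅕*2322576) = -(8 - 2322576/5) = -1*(-2322536/5) = 2322536/5 ≈ 4.6451e+5)
(1/(m(-5) + 38) + X)² = (1/(-3 + 38) + 2322536/5)² = (1/35 + 2322536/5)² = (16257753/35)² = 264314532609009/1225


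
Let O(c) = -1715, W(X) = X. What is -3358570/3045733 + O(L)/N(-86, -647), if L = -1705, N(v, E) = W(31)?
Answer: -5327547765/94417723 ≈ -56.425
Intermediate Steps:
N(v, E) = 31
-3358570/3045733 + O(L)/N(-86, -647) = -3358570/3045733 - 1715/31 = -5327547765/94417723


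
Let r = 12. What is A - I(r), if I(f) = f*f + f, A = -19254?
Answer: -19410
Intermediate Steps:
I(f) = f + f**2 (I(f) = f**2 + f = f + f**2)
A - I(r) = -19254 - 12*(1 + 12) = -19254 - 12*13 = -19254 - 1*156 = -19254 - 156 = -19410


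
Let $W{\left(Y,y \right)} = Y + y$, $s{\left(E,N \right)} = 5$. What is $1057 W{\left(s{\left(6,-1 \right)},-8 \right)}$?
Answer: $-3171$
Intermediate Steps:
$1057 W{\left(s{\left(6,-1 \right)},-8 \right)} = 1057 \left(5 - 8\right) = 1057 \left(-3\right) = -3171$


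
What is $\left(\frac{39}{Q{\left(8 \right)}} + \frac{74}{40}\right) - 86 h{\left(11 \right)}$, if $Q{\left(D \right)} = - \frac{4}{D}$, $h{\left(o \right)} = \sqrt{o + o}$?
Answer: $- \frac{1523}{20} - 86 \sqrt{22} \approx -479.53$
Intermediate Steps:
$h{\left(o \right)} = \sqrt{2} \sqrt{o}$ ($h{\left(o \right)} = \sqrt{2 o} = \sqrt{2} \sqrt{o}$)
$\left(\frac{39}{Q{\left(8 \right)}} + \frac{74}{40}\right) - 86 h{\left(11 \right)} = \left(\frac{39}{\left(-4\right) \frac{1}{8}} + \frac{74}{40}\right) - 86 \sqrt{2} \sqrt{11} = \left(\frac{39}{\left(-4\right) \frac{1}{8}} + 74 \cdot \frac{1}{40}\right) - 86 \sqrt{22} = \left(\frac{39}{- \frac{1}{2}} + \frac{37}{20}\right) - 86 \sqrt{22} = \left(39 \left(-2\right) + \frac{37}{20}\right) - 86 \sqrt{22} = \left(-78 + \frac{37}{20}\right) - 86 \sqrt{22} = - \frac{1523}{20} - 86 \sqrt{22}$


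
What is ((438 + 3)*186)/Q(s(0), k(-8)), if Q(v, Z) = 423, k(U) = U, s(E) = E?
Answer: 9114/47 ≈ 193.91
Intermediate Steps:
((438 + 3)*186)/Q(s(0), k(-8)) = ((438 + 3)*186)/423 = (441*186)*(1/423) = 82026*(1/423) = 9114/47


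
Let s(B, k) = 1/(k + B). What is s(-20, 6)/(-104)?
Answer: 1/1456 ≈ 0.00068681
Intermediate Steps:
s(B, k) = 1/(B + k)
s(-20, 6)/(-104) = 1/((-20 + 6)*(-104)) = -1/104/(-14) = -1/14*(-1/104) = 1/1456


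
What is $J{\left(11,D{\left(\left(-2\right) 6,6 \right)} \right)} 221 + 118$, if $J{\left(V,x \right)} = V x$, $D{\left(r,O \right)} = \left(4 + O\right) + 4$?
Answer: $34152$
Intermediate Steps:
$D{\left(r,O \right)} = 8 + O$
$J{\left(11,D{\left(\left(-2\right) 6,6 \right)} \right)} 221 + 118 = 11 \left(8 + 6\right) 221 + 118 = 11 \cdot 14 \cdot 221 + 118 = 154 \cdot 221 + 118 = 34034 + 118 = 34152$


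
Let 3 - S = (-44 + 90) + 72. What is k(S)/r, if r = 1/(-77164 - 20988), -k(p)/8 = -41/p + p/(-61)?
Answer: 12348306816/7015 ≈ 1.7603e+6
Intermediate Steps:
S = -115 (S = 3 - ((-44 + 90) + 72) = 3 - (46 + 72) = 3 - 1*118 = 3 - 118 = -115)
k(p) = 328/p + 8*p/61 (k(p) = -8*(-41/p + p/(-61)) = -8*(-41/p + p*(-1/61)) = -8*(-41/p - p/61) = 328/p + 8*p/61)
r = -1/98152 (r = 1/(-98152) = -1/98152 ≈ -1.0188e-5)
k(S)/r = (328/(-115) + (8/61)*(-115))/(-1/98152) = (328*(-1/115) - 920/61)*(-98152) = (-328/115 - 920/61)*(-98152) = -125808/7015*(-98152) = 12348306816/7015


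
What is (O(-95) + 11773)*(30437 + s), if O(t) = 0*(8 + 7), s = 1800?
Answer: 379526201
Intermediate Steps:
O(t) = 0 (O(t) = 0*15 = 0)
(O(-95) + 11773)*(30437 + s) = (0 + 11773)*(30437 + 1800) = 11773*32237 = 379526201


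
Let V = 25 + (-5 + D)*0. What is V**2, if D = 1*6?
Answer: 625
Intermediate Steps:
D = 6
V = 25 (V = 25 + (-5 + 6)*0 = 25 + 1*0 = 25 + 0 = 25)
V**2 = 25**2 = 625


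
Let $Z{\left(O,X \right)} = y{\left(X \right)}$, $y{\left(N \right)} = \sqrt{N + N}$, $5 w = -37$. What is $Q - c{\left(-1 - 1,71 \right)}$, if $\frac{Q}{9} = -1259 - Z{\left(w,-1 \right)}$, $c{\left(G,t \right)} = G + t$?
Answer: $-11400 - 9 i \sqrt{2} \approx -11400.0 - 12.728 i$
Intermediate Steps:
$w = - \frac{37}{5}$ ($w = \frac{1}{5} \left(-37\right) = - \frac{37}{5} \approx -7.4$)
$y{\left(N \right)} = \sqrt{2} \sqrt{N}$ ($y{\left(N \right)} = \sqrt{2 N} = \sqrt{2} \sqrt{N}$)
$Z{\left(O,X \right)} = \sqrt{2} \sqrt{X}$
$Q = -11331 - 9 i \sqrt{2}$ ($Q = 9 \left(-1259 - \sqrt{2} \sqrt{-1}\right) = 9 \left(-1259 - \sqrt{2} i\right) = 9 \left(-1259 - i \sqrt{2}\right) = -11331 - 9 i \sqrt{2} \approx -11331.0 - 12.728 i$)
$Q - c{\left(-1 - 1,71 \right)} = \left(-11331 - 9 i \sqrt{2}\right) - \left(\left(-1 - 1\right) + 71\right) = \left(-11331 - 9 i \sqrt{2}\right) - \left(-2 + 71\right) = \left(-11331 - 9 i \sqrt{2}\right) - 69 = -11400 - 9 i \sqrt{2}$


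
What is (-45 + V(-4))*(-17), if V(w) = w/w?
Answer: 748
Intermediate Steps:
V(w) = 1
(-45 + V(-4))*(-17) = (-45 + 1)*(-17) = -44*(-17) = 748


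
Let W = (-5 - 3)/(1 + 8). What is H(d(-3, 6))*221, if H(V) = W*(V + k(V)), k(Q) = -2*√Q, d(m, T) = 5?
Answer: -8840/9 + 3536*√5/9 ≈ -103.70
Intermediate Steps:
W = -8/9 ≈ -0.88889
H(V) = -8*V/9 + 16*√V/9 (H(V) = -8*(V - 2*√V)/9 = -8*V/9 + 16*√V/9)
H(d(-3, 6))*221 = (-8/9*5 + 16*√5/9)*221 = (-40/9 + 16*√5/9)*221 = -8840/9 + 3536*√5/9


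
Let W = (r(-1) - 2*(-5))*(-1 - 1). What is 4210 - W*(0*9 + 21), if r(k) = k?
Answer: 4588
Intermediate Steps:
W = -18 (W = (-1 - 2*(-5))*(-1 - 1) = (-1 + 10)*(-2) = 9*(-2) = -18)
4210 - W*(0*9 + 21) = 4210 - (-18)*(0*9 + 21) = 4210 - (-18)*(0 + 21) = 4210 - (-18)*21 = 4210 - 1*(-378) = 4210 + 378 = 4588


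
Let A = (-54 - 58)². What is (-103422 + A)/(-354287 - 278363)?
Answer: 45439/316325 ≈ 0.14365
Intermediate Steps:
A = 12544 (A = (-112)² = 12544)
(-103422 + A)/(-354287 - 278363) = (-103422 + 12544)/(-354287 - 278363) = -90878/(-632650) = -90878*(-1/632650) = 45439/316325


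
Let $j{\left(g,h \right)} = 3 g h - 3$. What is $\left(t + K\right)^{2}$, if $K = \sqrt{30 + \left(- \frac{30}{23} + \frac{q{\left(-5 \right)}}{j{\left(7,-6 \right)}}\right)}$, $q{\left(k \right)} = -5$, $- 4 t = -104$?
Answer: $\frac{2090947}{2967} + \frac{884 \sqrt{875265}}{2967} \approx 983.48$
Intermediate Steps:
$t = 26$ ($t = \left(- \frac{1}{4}\right) \left(-104\right) = 26$)
$j{\left(g,h \right)} = -3 + 3 g h$ ($j{\left(g,h \right)} = 3 g h - 3 = -3 + 3 g h$)
$K = \frac{17 \sqrt{875265}}{2967}$ ($K = \sqrt{30 - \left(\frac{30}{23} + \frac{5}{-3 + 3 \cdot 7 \left(-6\right)}\right)} = \sqrt{30 - \left(\frac{30}{23} + \frac{5}{-3 - 126}\right)} = \sqrt{30 - \left(\frac{30}{23} + \frac{5}{-129}\right)} = \sqrt{30 - \frac{3755}{2967}} = \sqrt{\frac{85255}{2967}} = \frac{17 \sqrt{875265}}{2967} \approx 5.3605$)
$\left(t + K\right)^{2} = \left(26 + \frac{17 \sqrt{875265}}{2967}\right)^{2}$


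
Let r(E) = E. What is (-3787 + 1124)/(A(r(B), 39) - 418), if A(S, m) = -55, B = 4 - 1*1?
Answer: 2663/473 ≈ 5.6300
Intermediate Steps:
B = 3 (B = 4 - 1 = 3)
(-3787 + 1124)/(A(r(B), 39) - 418) = (-3787 + 1124)/(-55 - 418) = -2663/(-473) = -2663*(-1/473) = 2663/473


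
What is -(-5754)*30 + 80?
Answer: 172700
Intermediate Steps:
-(-5754)*30 + 80 = -411*(-420) + 80 = 172620 + 80 = 172700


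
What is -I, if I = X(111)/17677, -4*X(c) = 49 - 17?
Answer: 8/17677 ≈ 0.00045257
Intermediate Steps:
X(c) = -8 (X(c) = -(49 - 17)/4 = -¼*32 = -8)
I = -8/17677 ≈ -0.00045257
-I = -1*(-8/17677) = 8/17677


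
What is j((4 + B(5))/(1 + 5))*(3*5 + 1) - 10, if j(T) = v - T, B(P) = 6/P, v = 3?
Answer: 362/15 ≈ 24.133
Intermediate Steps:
j(T) = 3 - T
j((4 + B(5))/(1 + 5))*(3*5 + 1) - 10 = (3 - (4 + 6/5)/(1 + 5))*(3*5 + 1) - 10 = (3 - (4 + 6*(⅕))/6)*(15 + 1) - 10 = (3 - (4 + 6/5)/6)*16 - 10 = (3 - 26/(5*6))*16 - 10 = (3 - 1*13/15)*16 - 10 = (3 - 13/15)*16 - 10 = (32/15)*16 - 10 = 512/15 - 10 = 362/15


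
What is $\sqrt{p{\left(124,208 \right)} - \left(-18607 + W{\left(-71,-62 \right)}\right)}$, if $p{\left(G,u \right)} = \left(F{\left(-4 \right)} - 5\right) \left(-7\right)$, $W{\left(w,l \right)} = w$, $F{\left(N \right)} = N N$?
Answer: $\sqrt{18601} \approx 136.39$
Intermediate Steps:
$F{\left(N \right)} = N^{2}$
$p{\left(G,u \right)} = -77$ ($p{\left(G,u \right)} = \left(\left(-4\right)^{2} - 5\right) \left(-7\right) = \left(16 - 5\right) \left(-7\right) = 11 \left(-7\right) = -77$)
$\sqrt{p{\left(124,208 \right)} - \left(-18607 + W{\left(-71,-62 \right)}\right)} = \sqrt{-77 + \left(18607 - -71\right)} = \sqrt{-77 + \left(18607 + 71\right)} = \sqrt{-77 + 18678} = \sqrt{18601}$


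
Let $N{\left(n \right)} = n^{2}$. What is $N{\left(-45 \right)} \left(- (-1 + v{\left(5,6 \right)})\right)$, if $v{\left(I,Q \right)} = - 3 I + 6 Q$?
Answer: $-40500$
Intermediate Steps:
$N{\left(-45 \right)} \left(- (-1 + v{\left(5,6 \right)})\right) = \left(-45\right)^{2} \left(- (-1 + \left(\left(-3\right) 5 + 6 \cdot 6\right))\right) = 2025 \left(- (-1 + \left(-15 + 36\right))\right) = 2025 \left(- (-1 + 21)\right) = 2025 \left(\left(-1\right) 20\right) = 2025 \left(-20\right) = -40500$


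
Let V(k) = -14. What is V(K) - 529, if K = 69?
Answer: -543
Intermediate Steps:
V(K) - 529 = -14 - 529 = -543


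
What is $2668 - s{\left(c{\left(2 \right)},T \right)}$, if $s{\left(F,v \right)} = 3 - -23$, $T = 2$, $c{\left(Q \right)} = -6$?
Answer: $2642$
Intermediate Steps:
$s{\left(F,v \right)} = 26$ ($s{\left(F,v \right)} = 3 + 23 = 26$)
$2668 - s{\left(c{\left(2 \right)},T \right)} = 2668 - 26 = 2642$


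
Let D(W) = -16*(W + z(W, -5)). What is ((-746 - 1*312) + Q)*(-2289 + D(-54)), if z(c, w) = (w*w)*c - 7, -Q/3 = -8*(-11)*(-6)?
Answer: 10670962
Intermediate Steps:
Q = 1584 (Q = -3*(-8*(-11))*(-6) = -264*(-6) = -3*(-528) = 1584)
z(c, w) = -7 + c*w² (z(c, w) = w²*c - 7 = c*w² - 7 = -7 + c*w²)
D(W) = 112 - 416*W (D(W) = -16*(W + (-7 + W*(-5)²)) = -16*(W + (-7 + W*25)) = -16*(W + (-7 + 25*W)) = -16*(-7 + 26*W) = 112 - 416*W)
((-746 - 1*312) + Q)*(-2289 + D(-54)) = ((-746 - 1*312) + 1584)*(-2289 + (112 - 416*(-54))) = ((-746 - 312) + 1584)*(-2289 + (112 + 22464)) = (-1058 + 1584)*(-2289 + 22576) = 526*20287 = 10670962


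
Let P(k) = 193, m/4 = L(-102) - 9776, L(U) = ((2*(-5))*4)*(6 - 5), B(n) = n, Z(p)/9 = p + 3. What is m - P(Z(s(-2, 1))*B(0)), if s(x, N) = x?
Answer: -39457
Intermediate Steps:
Z(p) = 27 + 9*p (Z(p) = 9*(p + 3) = 9*(3 + p) = 27 + 9*p)
L(U) = -40 (L(U) = -10*4*1 = -40*1 = -40)
m = -39264 (m = 4*(-40 - 9776) = 4*(-9816) = -39264)
m - P(Z(s(-2, 1))*B(0)) = -39264 - 1*193 = -39264 - 193 = -39457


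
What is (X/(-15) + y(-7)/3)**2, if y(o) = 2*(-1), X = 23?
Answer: 121/25 ≈ 4.8400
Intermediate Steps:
y(o) = -2
(X/(-15) + y(-7)/3)**2 = (23/(-15) - 2/3)**2 = (23*(-1/15) - 2*1/3)**2 = (-23/15 - 2/3)**2 = (-11/5)**2 = 121/25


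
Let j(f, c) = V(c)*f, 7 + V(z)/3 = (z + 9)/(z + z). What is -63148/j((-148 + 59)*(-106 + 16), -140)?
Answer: 1768144/4395087 ≈ 0.40230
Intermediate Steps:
V(z) = -21 + 3*(9 + z)/(2*z) (V(z) = -21 + 3*((z + 9)/(z + z)) = -21 + 3*((9 + z)/((2*z))) = -21 + 3*((9 + z)*(1/(2*z))) = -21 + 3*((9 + z)/(2*z)) = -21 + 3*(9 + z)/(2*z))
j(f, c) = 3*f*(9 - 13*c)/(2*c) (j(f, c) = (3*(9 - 13*c)/(2*c))*f = 3*f*(9 - 13*c)/(2*c))
-63148/j((-148 + 59)*(-106 + 16), -140) = -63148*(-280/(3*(-148 + 59)*(-106 + 16)*(9 - 13*(-140)))) = -63148*(-28/(2403*(9 + 1820))) = -63148/((3/2)*8010*(-1/140)*1829) = -63148/(-4395087/28) = -63148*(-28/4395087) = 1768144/4395087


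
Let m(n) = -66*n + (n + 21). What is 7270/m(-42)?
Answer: 7270/2751 ≈ 2.6427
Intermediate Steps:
m(n) = 21 - 65*n (m(n) = -66*n + (21 + n) = 21 - 65*n)
7270/m(-42) = 7270/(21 - 65*(-42)) = 7270/(21 + 2730) = 7270/2751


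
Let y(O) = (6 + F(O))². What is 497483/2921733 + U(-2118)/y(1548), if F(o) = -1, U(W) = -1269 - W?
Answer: 2492988392/73043325 ≈ 34.130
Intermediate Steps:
y(O) = 25 (y(O) = (6 - 1)² = 5² = 25)
497483/2921733 + U(-2118)/y(1548) = 497483/2921733 + (-1269 - 1*(-2118))/25 = 497483*(1/2921733) + (-1269 + 2118)*(1/25) = 497483/2921733 + 849*(1/25) = 497483/2921733 + 849/25 = 2492988392/73043325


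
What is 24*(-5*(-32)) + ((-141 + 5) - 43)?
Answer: 3661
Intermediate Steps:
24*(-5*(-32)) + ((-141 + 5) - 43) = 24*160 + (-136 - 43) = 3840 - 179 = 3661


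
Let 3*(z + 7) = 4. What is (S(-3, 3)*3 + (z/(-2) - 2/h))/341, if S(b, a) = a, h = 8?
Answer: 139/4092 ≈ 0.033969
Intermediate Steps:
z = -17/3 (z = -7 + (⅓)*4 = -7 + 4/3 = -17/3 ≈ -5.6667)
(S(-3, 3)*3 + (z/(-2) - 2/h))/341 = (3*3 + (-17/3/(-2) - 2/8))/341 = (9 + (-17/3*(-½) - 2*⅛))*(1/341) = (9 + (17/6 - ¼))*(1/341) = (9 + 31/12)*(1/341) = (139/12)*(1/341) = 139/4092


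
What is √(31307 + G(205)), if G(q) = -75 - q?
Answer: √31027 ≈ 176.14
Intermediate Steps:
√(31307 + G(205)) = √(31307 + (-75 - 1*205)) = √(31307 + (-75 - 205)) = √(31307 - 280) = √31027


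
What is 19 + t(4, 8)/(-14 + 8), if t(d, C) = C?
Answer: 53/3 ≈ 17.667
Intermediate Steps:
19 + t(4, 8)/(-14 + 8) = 19 + 8/(-14 + 8) = 19 + 8/(-6) = 19 - ⅙*8 = 19 - 4/3 = 53/3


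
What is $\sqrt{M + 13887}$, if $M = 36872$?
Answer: $\sqrt{50759} \approx 225.3$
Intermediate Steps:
$\sqrt{M + 13887} = \sqrt{36872 + 13887} = \sqrt{50759}$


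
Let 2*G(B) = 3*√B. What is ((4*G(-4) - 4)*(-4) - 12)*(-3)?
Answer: -12 + 144*I ≈ -12.0 + 144.0*I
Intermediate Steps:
G(B) = 3*√B/2 (G(B) = (3*√B)/2 = 3*√B/2)
((4*G(-4) - 4)*(-4) - 12)*(-3) = ((4*(3*√(-4)/2) - 4)*(-4) - 12)*(-3) = ((4*(3*(2*I)/2) - 4)*(-4) - 12)*(-3) = ((4*(3*I) - 4)*(-4) - 12)*(-3) = ((12*I - 4)*(-4) - 12)*(-3) = ((-4 + 12*I)*(-4) - 12)*(-3) = ((16 - 48*I) - 12)*(-3) = (4 - 48*I)*(-3) = -12 + 144*I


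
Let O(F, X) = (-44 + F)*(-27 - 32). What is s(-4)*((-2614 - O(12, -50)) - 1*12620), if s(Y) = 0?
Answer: 0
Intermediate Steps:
O(F, X) = 2596 - 59*F (O(F, X) = (-44 + F)*(-59) = 2596 - 59*F)
s(-4)*((-2614 - O(12, -50)) - 1*12620) = 0*((-2614 - (2596 - 59*12)) - 1*12620) = 0*((-2614 - (2596 - 708)) - 12620) = 0*((-2614 - 1*1888) - 12620) = 0*((-2614 - 1888) - 12620) = 0*(-4502 - 12620) = 0*(-17122) = 0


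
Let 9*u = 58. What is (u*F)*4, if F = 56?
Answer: 12992/9 ≈ 1443.6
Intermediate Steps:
u = 58/9 (u = (⅑)*58 = 58/9 ≈ 6.4444)
(u*F)*4 = ((58/9)*56)*4 = (3248/9)*4 = 12992/9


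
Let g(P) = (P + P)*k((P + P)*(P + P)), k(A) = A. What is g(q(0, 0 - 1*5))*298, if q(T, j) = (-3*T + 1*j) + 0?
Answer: -298000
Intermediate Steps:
q(T, j) = j - 3*T (q(T, j) = (-3*T + j) + 0 = (j - 3*T) + 0 = j - 3*T)
g(P) = 8*P³ (g(P) = (P + P)*((P + P)*(P + P)) = (2*P)*((2*P)*(2*P)) = (2*P)*(4*P²) = 8*P³)
g(q(0, 0 - 1*5))*298 = (8*((0 - 1*5) - 3*0)³)*298 = (8*((0 - 5) + 0)³)*298 = (8*(-5 + 0)³)*298 = (8*(-5)³)*298 = (8*(-125))*298 = -1000*298 = -298000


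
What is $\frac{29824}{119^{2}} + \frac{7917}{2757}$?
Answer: $\frac{64779135}{13013959} \approx 4.9777$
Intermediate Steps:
$\frac{29824}{119^{2}} + \frac{7917}{2757} = \frac{29824}{14161} + 7917 \cdot \frac{1}{2757} = 29824 \cdot \frac{1}{14161} + \frac{2639}{919} = \frac{29824}{14161} + \frac{2639}{919} = \frac{64779135}{13013959}$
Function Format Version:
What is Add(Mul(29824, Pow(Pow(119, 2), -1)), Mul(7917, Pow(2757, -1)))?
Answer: Rational(64779135, 13013959) ≈ 4.9777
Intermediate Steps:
Add(Mul(29824, Pow(Pow(119, 2), -1)), Mul(7917, Pow(2757, -1))) = Add(Mul(29824, Pow(14161, -1)), Mul(7917, Rational(1, 2757))) = Add(Mul(29824, Rational(1, 14161)), Rational(2639, 919)) = Add(Rational(29824, 14161), Rational(2639, 919)) = Rational(64779135, 13013959)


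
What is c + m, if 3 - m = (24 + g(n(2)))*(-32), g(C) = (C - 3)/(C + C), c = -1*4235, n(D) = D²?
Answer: -3460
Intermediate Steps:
c = -4235
g(C) = (-3 + C)/(2*C) (g(C) = (-3 + C)/((2*C)) = (-3 + C)*(1/(2*C)) = (-3 + C)/(2*C))
m = 775 (m = 3 - (24 + (-3 + 2²)/(2*(2²)))*(-32) = 3 - (24 + (½)*(-3 + 4)/4)*(-32) = 3 - (24 + (½)*(¼)*1)*(-32) = 3 - (24 + ⅛)*(-32) = 3 - 193*(-32)/8 = 3 - 1*(-772) = 3 + 772 = 775)
c + m = -4235 + 775 = -3460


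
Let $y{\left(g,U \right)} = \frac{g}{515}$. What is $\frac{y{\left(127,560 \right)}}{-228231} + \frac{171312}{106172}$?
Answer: $\frac{5033955422059}{3119836747995} \approx 1.6135$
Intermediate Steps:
$y{\left(g,U \right)} = \frac{g}{515}$ ($y{\left(g,U \right)} = g \frac{1}{515} = \frac{g}{515}$)
$\frac{y{\left(127,560 \right)}}{-228231} + \frac{171312}{106172} = \frac{\frac{1}{515} \cdot 127}{-228231} + \frac{171312}{106172} = \frac{127}{515} \left(- \frac{1}{228231}\right) + 171312 \cdot \frac{1}{106172} = - \frac{127}{117538965} + \frac{42828}{26543} = \frac{5033955422059}{3119836747995}$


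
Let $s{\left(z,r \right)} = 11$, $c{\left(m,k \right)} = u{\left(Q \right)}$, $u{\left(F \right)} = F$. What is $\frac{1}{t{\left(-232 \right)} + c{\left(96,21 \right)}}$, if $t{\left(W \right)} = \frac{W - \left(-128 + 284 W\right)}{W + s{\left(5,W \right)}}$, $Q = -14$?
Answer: $- \frac{221}{68878} \approx -0.0032086$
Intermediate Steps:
$c{\left(m,k \right)} = -14$
$t{\left(W \right)} = \frac{128 - 283 W}{11 + W}$ ($t{\left(W \right)} = \frac{W - \left(-128 + 284 W\right)}{W + 11} = \frac{W - \left(-128 + 284 W\right)}{11 + W} = \frac{128 - 283 W}{11 + W}$)
$\frac{1}{t{\left(-232 \right)} + c{\left(96,21 \right)}} = \frac{1}{\frac{128 - -65656}{11 - 232} - 14} = \frac{1}{\frac{128 + 65656}{-221} - 14} = \frac{1}{\left(- \frac{1}{221}\right) 65784 - 14} = \frac{1}{- \frac{65784}{221} - 14} = \frac{1}{- \frac{68878}{221}} = - \frac{221}{68878}$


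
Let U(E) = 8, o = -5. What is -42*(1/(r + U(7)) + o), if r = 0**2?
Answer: 819/4 ≈ 204.75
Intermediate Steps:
r = 0
-42*(1/(r + U(7)) + o) = -42*(1/(0 + 8) - 5) = -42*(1/8 - 5) = -42*(-39/8) = 819/4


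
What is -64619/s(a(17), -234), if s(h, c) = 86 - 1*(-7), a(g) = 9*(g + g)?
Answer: -64619/93 ≈ -694.83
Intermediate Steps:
a(g) = 18*g (a(g) = 9*(2*g) = 18*g)
s(h, c) = 93 (s(h, c) = 86 + 7 = 93)
-64619/s(a(17), -234) = -64619/93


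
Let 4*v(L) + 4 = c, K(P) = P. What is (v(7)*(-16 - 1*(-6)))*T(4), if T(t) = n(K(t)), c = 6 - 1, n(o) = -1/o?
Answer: 5/8 ≈ 0.62500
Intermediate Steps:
c = 5
v(L) = 1/4 (v(L) = -1 + (1/4)*5 = -1 + 5/4 = 1/4)
T(t) = -1/t
(v(7)*(-16 - 1*(-6)))*T(4) = ((-16 - 1*(-6))/4)*(-1/4) = ((-16 + 6)/4)*(-1*1/4) = ((1/4)*(-10))*(-1/4) = -5/2*(-1/4) = 5/8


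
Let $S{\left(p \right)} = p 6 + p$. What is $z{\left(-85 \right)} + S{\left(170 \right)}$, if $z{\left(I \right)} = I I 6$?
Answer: $44540$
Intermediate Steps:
$z{\left(I \right)} = 6 I^{2}$ ($z{\left(I \right)} = I^{2} \cdot 6 = 6 I^{2}$)
$S{\left(p \right)} = 7 p$ ($S{\left(p \right)} = 6 p + p = 7 p$)
$z{\left(-85 \right)} + S{\left(170 \right)} = 6 \left(-85\right)^{2} + 7 \cdot 170 = 6 \cdot 7225 + 1190 = 43350 + 1190 = 44540$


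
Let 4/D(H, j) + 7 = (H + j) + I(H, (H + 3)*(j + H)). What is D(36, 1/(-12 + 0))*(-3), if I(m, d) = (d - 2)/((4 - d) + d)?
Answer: -576/18173 ≈ -0.031695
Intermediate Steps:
I(m, d) = -½ + d/4 (I(m, d) = (-2 + d)/4 = (-2 + d)*(¼) = -½ + d/4)
D(H, j) = 4/(-15/2 + H + j + (3 + H)*(H + j)/4) (D(H, j) = 4/(-7 + ((H + j) + (-½ + ((H + 3)*(j + H))/4))) = 4/(-7 + ((H + j) + (-½ + ((3 + H)*(H + j))/4))) = 4/(-7 + ((H + j) + (-½ + (3 + H)*(H + j)/4))) = 4/(-7 + (-½ + H + j + (3 + H)*(H + j)/4)) = 4/(-15/2 + H + j + (3 + H)*(H + j)/4))
D(36, 1/(-12 + 0))*(-3) = (16/(-30 + 36² + 7*36 + 7/(-12 + 0) + 36/(-12 + 0)))*(-3) = (16/(-30 + 1296 + 252 + 7/(-12) + 36/(-12)))*(-3) = (16/(-30 + 1296 + 252 + 7*(-1/12) + 36*(-1/12)))*(-3) = (16/(-30 + 1296 + 252 - 7/12 - 3))*(-3) = (16/(18173/12))*(-3) = (16*(12/18173))*(-3) = (192/18173)*(-3) = -576/18173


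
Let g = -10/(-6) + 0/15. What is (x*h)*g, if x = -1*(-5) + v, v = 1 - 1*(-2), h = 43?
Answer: 1720/3 ≈ 573.33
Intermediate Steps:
v = 3 (v = 1 + 2 = 3)
g = 5/3 (g = -10*(-⅙) + 0*(1/15) = 5/3 + 0 = 5/3 ≈ 1.6667)
x = 8 (x = -1*(-5) + 3 = 5 + 3 = 8)
(x*h)*g = (8*43)*(5/3) = 344*(5/3) = 1720/3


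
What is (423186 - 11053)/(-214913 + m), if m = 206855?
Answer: -412133/8058 ≈ -51.146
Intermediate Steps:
(423186 - 11053)/(-214913 + m) = (423186 - 11053)/(-214913 + 206855) = 412133/(-8058) = 412133*(-1/8058) = -412133/8058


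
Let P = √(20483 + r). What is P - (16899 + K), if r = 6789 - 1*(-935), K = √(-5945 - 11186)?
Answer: -16899 + √28207 - I*√17131 ≈ -16731.0 - 130.89*I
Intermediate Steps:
K = I*√17131 (K = √(-17131) = I*√17131 ≈ 130.89*I)
r = 7724 (r = 6789 + 935 = 7724)
P = √28207 (P = √(20483 + 7724) = √28207 ≈ 167.95)
P - (16899 + K) = √28207 - (16899 + I*√17131) = √28207 + (-16899 - I*√17131) = -16899 + √28207 - I*√17131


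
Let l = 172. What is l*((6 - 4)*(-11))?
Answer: -3784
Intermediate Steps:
l*((6 - 4)*(-11)) = 172*((6 - 4)*(-11)) = 172*(2*(-11)) = 172*(-22) = -3784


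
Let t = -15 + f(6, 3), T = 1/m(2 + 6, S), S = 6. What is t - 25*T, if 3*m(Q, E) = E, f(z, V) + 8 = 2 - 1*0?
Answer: -67/2 ≈ -33.500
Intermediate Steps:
f(z, V) = -6 (f(z, V) = -8 + (2 - 1*0) = -8 + (2 + 0) = -8 + 2 = -6)
m(Q, E) = E/3
T = ½ (T = 1/((⅓)*6) = 1/2 = ½ ≈ 0.50000)
t = -21 (t = -15 - 6 = -21)
t - 25*T = -21 - 25*½ = -21 - 25/2 = -67/2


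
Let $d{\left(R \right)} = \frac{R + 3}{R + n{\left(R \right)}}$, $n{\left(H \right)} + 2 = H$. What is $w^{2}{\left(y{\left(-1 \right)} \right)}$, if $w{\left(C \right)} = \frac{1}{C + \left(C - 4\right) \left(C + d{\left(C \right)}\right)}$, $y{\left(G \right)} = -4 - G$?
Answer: $\frac{1}{324} \approx 0.0030864$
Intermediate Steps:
$n{\left(H \right)} = -2 + H$
$d{\left(R \right)} = \frac{3 + R}{-2 + 2 R}$ ($d{\left(R \right)} = \frac{R + 3}{R + \left(-2 + R\right)} = \frac{3 + R}{-2 + 2 R}$)
$w{\left(C \right)} = \frac{1}{C + \left(-4 + C\right) \left(C + \frac{3 + C}{2 \left(-1 + C\right)}\right)}$ ($w{\left(C \right)} = \frac{1}{C + \left(C - 4\right) \left(C + \frac{3 + C}{2 \left(-1 + C\right)}\right)} = \frac{1}{C + \left(-4 + C\right) \left(C + \frac{3 + C}{2 \left(-1 + C\right)}\right)}$)
$w^{2}{\left(y{\left(-1 \right)} \right)} = \left(\frac{2 \left(-1 - 3\right)}{-12 - 7 \left(-4 - -1\right)^{2} + 2 \left(-4 - -1\right)^{3} + 5 \left(-4 - -1\right)}\right)^{2} = \left(\frac{2 \left(-1 + \left(-4 + 1\right)\right)}{-12 - 7 \left(-4 + 1\right)^{2} + 2 \left(-4 + 1\right)^{3} + 5 \left(-4 + 1\right)}\right)^{2} = \left(\frac{2 \left(-1 - 3\right)}{-12 - 7 \left(-3\right)^{2} + 2 \left(-3\right)^{3} + 5 \left(-3\right)}\right)^{2} = \left(2 \frac{1}{-12 - 63 + 2 \left(-27\right) - 15} \left(-4\right)\right)^{2} = \left(2 \frac{1}{-12 - 63 - 54 - 15} \left(-4\right)\right)^{2} = \left(2 \frac{1}{-144} \left(-4\right)\right)^{2} = \left(2 \left(- \frac{1}{144}\right) \left(-4\right)\right)^{2} = \left(\frac{1}{18}\right)^{2} = \frac{1}{324}$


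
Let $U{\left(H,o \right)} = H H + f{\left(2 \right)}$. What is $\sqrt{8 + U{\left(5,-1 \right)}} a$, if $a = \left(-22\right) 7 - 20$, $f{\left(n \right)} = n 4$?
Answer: $- 174 \sqrt{41} \approx -1114.1$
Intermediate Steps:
$f{\left(n \right)} = 4 n$
$U{\left(H,o \right)} = 8 + H^{2}$ ($U{\left(H,o \right)} = H H + 4 \cdot 2 = H^{2} + 8 = 8 + H^{2}$)
$a = -174$ ($a = -154 - 20 = -174$)
$\sqrt{8 + U{\left(5,-1 \right)}} a = \sqrt{8 + \left(8 + 5^{2}\right)} \left(-174\right) = \sqrt{8 + \left(8 + 25\right)} \left(-174\right) = \sqrt{8 + 33} \left(-174\right) = \sqrt{41} \left(-174\right) = - 174 \sqrt{41}$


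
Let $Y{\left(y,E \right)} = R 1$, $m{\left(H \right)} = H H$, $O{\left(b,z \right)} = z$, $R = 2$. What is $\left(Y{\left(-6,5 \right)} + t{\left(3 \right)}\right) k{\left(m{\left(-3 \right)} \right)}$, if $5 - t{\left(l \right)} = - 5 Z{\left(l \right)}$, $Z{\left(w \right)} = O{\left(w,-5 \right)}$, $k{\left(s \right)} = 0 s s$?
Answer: $0$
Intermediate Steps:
$m{\left(H \right)} = H^{2}$
$k{\left(s \right)} = 0$ ($k{\left(s \right)} = 0 s = 0$)
$Z{\left(w \right)} = -5$
$Y{\left(y,E \right)} = 2$ ($Y{\left(y,E \right)} = 2 \cdot 1 = 2$)
$t{\left(l \right)} = -20$ ($t{\left(l \right)} = 5 - \left(-5\right) \left(-5\right) = 5 - 25 = -20$)
$\left(Y{\left(-6,5 \right)} + t{\left(3 \right)}\right) k{\left(m{\left(-3 \right)} \right)} = \left(2 - 20\right) 0 = \left(-18\right) 0 = 0$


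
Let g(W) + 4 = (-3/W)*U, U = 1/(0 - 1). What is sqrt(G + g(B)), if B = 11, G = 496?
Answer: 19*sqrt(165)/11 ≈ 22.187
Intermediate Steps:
U = -1 (U = 1/(-1) = -1)
g(W) = -4 + 3/W (g(W) = -4 - 3/W*(-1) = -4 + 3/W)
sqrt(G + g(B)) = sqrt(496 + (-4 + 3/11)) = sqrt(496 - 41/11) = sqrt(5415/11) = 19*sqrt(165)/11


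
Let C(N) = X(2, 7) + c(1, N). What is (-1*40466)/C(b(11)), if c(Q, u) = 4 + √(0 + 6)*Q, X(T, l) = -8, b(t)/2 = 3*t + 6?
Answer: 80932/5 + 20233*√6/5 ≈ 26099.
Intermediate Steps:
b(t) = 12 + 6*t (b(t) = 2*(3*t + 6) = 2*(6 + 3*t) = 12 + 6*t)
c(Q, u) = 4 + Q*√6 (c(Q, u) = 4 + √6*Q = 4 + Q*√6)
C(N) = -4 + √6 (C(N) = -8 + (4 + 1*√6) = -8 + (4 + √6) = -4 + √6)
(-1*40466)/C(b(11)) = (-1*40466)/(-4 + √6) = -40466/(-4 + √6)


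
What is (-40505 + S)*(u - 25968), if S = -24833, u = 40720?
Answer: -963866176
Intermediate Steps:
(-40505 + S)*(u - 25968) = (-40505 - 24833)*(40720 - 25968) = -65338*14752 = -963866176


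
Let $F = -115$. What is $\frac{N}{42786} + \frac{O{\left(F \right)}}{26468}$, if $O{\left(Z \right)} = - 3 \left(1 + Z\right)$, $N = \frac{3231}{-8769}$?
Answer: $\frac{1780966810}{137924172321} \approx 0.012913$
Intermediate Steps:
$N = - \frac{1077}{2923}$ ($N = 3231 \left(- \frac{1}{8769}\right) = - \frac{1077}{2923} \approx -0.36846$)
$O{\left(Z \right)} = -3 - 3 Z$
$\frac{N}{42786} + \frac{O{\left(F \right)}}{26468} = - \frac{1077}{2923 \cdot 42786} + \frac{-3 - -345}{26468} = \left(- \frac{1077}{2923}\right) \frac{1}{42786} + \left(-3 + 345\right) \frac{1}{26468} = - \frac{359}{41687826} + 342 \cdot \frac{1}{26468} = - \frac{359}{41687826} + \frac{171}{13234} = \frac{1780966810}{137924172321}$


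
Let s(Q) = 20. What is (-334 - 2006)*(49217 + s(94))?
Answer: -115214580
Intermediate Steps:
(-334 - 2006)*(49217 + s(94)) = (-334 - 2006)*(49217 + 20) = -2340*49237 = -115214580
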